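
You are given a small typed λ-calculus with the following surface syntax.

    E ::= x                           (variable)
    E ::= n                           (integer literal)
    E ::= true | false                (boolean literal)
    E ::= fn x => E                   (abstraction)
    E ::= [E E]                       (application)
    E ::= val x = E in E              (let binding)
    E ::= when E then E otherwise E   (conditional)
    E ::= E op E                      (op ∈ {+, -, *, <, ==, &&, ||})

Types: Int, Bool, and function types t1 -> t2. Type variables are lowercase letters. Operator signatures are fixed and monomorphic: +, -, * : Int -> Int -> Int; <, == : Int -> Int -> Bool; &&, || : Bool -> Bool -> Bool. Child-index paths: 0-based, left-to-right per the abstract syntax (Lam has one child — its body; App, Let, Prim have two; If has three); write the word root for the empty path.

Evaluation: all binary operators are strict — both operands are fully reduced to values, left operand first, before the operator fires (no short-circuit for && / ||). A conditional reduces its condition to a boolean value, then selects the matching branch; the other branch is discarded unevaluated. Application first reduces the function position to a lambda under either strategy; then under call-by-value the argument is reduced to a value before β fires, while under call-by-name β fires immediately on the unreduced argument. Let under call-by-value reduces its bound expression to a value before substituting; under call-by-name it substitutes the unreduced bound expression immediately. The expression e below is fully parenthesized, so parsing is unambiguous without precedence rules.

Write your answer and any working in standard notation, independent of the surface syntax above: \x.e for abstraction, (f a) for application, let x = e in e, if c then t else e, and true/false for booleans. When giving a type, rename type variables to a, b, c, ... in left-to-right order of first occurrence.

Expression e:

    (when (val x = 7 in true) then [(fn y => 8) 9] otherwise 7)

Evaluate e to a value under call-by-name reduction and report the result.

Answer: 8

Trace:
step 0: (if (let x = 7 in true) then ((\y.8) 9) else 7)
step 1: [let@0] (if true then ((\y.8) 9) else 7)
step 2: [if@root] ((\y.8) 9)
step 3: [beta@root] 8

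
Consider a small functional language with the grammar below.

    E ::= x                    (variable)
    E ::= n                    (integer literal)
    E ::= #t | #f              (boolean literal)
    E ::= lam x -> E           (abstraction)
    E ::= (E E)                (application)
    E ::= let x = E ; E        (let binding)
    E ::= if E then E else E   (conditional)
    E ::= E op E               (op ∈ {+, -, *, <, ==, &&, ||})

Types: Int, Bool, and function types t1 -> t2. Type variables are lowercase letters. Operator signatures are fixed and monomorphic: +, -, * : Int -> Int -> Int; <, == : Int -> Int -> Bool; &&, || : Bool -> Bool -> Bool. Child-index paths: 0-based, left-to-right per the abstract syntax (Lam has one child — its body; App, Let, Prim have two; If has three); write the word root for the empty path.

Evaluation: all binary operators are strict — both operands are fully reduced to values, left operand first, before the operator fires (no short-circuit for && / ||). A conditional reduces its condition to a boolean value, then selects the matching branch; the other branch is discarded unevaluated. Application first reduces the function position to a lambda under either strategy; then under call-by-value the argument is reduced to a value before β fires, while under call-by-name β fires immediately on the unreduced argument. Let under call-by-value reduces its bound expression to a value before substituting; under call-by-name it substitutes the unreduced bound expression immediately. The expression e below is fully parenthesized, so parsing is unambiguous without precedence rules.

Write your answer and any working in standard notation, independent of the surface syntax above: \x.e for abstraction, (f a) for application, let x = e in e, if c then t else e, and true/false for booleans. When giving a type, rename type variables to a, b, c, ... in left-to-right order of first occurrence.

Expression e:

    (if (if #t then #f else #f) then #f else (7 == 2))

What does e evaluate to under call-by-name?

Answer: false

Trace:
step 0: (if (if true then false else false) then false else (7 == 2))
step 1: [if@0] (if false then false else (7 == 2))
step 2: [if@root] (7 == 2)
step 3: [delta@root] false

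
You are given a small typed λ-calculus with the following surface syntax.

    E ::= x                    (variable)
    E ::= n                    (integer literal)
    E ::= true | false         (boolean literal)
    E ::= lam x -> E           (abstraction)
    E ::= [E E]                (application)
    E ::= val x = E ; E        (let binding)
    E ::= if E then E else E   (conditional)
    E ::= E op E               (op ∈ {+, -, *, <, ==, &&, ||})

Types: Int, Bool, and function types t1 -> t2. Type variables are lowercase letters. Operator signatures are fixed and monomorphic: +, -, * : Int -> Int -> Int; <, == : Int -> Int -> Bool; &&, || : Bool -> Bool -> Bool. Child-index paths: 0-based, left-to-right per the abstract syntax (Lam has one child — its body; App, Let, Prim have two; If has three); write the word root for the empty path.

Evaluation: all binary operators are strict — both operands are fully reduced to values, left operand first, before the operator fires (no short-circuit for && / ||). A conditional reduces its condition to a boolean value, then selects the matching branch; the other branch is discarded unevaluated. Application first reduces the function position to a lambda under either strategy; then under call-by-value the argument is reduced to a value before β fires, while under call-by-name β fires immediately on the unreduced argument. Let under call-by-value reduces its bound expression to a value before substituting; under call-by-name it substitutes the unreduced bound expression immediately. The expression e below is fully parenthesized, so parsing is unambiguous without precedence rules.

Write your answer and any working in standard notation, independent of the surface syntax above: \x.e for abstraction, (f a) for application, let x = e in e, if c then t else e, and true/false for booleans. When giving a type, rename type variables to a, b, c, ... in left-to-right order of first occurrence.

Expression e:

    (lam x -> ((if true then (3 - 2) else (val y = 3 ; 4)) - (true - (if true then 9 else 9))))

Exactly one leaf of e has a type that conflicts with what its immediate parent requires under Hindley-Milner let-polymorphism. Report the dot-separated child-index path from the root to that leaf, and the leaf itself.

Answer: 0.1.0 : true

Derivation:
  unify Bool ~ Bool
  unify Int ~ Int
  unify Int ~ Int
let y : Int
  unify Int ~ Int
  unify Int ~ Int
  unify Bool ~ Int
  FAIL: mismatch Bool ~ Int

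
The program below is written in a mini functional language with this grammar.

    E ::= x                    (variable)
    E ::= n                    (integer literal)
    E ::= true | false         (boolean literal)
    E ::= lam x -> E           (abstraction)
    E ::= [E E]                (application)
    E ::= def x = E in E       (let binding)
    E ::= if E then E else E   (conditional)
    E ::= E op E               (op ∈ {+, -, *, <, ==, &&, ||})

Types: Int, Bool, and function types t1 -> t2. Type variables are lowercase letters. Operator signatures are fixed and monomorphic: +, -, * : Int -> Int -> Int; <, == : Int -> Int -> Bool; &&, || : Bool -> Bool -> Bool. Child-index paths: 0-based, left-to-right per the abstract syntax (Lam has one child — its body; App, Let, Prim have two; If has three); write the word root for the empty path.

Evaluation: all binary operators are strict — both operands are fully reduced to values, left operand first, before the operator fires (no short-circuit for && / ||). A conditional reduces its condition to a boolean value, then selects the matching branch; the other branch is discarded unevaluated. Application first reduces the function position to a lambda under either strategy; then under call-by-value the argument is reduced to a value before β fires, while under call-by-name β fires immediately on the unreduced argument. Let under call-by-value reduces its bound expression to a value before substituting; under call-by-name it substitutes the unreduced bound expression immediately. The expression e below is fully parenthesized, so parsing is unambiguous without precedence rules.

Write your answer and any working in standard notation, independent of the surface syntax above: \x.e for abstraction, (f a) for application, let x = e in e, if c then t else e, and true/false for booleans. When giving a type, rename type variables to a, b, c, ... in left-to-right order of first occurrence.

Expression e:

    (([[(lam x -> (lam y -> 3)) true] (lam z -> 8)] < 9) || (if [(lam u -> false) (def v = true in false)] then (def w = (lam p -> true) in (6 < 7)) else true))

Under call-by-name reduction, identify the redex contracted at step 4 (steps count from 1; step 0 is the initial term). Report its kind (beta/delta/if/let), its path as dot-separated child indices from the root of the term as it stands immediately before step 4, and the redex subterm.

Trace:
step 0: (((((\x.(\y.3)) true) (\z.8)) < 9) || (if ((\u.false) (let v = true in false)) then (let w = (\p.true) in (6 < 7)) else true))
step 1: [beta@0.0.0] ((((\y.3) (\z.8)) < 9) || (if ((\u.false) (let v = true in false)) then (let w = (\p.true) in (6 < 7)) else true))
step 2: [beta@0.0] ((3 < 9) || (if ((\u.false) (let v = true in false)) then (let w = (\p.true) in (6 < 7)) else true))
step 3: [delta@0] (true || (if ((\u.false) (let v = true in false)) then (let w = (\p.true) in (6 < 7)) else true))
step 4: [beta@1.0] (true || (if false then (let w = (\p.true) in (6 < 7)) else true))

Answer: beta at 1.0 : ((\u.false) (let v = true in false))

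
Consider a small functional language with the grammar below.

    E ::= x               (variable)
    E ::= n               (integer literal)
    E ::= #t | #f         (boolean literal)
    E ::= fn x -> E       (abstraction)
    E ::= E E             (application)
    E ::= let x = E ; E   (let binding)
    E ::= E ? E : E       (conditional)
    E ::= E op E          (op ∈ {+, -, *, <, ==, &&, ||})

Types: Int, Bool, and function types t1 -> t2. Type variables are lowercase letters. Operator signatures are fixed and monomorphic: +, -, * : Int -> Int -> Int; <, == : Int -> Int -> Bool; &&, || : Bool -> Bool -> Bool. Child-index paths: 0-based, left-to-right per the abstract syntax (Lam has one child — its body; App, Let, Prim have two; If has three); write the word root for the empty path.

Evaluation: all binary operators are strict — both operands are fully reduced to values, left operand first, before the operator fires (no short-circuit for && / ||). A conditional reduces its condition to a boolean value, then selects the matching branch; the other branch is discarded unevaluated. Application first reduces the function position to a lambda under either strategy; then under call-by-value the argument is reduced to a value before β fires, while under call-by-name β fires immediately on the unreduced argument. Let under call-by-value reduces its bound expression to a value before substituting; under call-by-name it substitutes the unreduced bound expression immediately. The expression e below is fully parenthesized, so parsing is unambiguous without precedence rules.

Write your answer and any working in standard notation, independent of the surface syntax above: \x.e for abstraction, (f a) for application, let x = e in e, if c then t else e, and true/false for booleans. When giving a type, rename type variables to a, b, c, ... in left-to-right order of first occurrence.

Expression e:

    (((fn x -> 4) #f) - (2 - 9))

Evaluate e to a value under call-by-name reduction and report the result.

Answer: 11

Working:
step 0: (((\x.4) false) - (2 - 9))
step 1: [beta@0] (4 - (2 - 9))
step 2: [delta@1] (4 - -7)
step 3: [delta@root] 11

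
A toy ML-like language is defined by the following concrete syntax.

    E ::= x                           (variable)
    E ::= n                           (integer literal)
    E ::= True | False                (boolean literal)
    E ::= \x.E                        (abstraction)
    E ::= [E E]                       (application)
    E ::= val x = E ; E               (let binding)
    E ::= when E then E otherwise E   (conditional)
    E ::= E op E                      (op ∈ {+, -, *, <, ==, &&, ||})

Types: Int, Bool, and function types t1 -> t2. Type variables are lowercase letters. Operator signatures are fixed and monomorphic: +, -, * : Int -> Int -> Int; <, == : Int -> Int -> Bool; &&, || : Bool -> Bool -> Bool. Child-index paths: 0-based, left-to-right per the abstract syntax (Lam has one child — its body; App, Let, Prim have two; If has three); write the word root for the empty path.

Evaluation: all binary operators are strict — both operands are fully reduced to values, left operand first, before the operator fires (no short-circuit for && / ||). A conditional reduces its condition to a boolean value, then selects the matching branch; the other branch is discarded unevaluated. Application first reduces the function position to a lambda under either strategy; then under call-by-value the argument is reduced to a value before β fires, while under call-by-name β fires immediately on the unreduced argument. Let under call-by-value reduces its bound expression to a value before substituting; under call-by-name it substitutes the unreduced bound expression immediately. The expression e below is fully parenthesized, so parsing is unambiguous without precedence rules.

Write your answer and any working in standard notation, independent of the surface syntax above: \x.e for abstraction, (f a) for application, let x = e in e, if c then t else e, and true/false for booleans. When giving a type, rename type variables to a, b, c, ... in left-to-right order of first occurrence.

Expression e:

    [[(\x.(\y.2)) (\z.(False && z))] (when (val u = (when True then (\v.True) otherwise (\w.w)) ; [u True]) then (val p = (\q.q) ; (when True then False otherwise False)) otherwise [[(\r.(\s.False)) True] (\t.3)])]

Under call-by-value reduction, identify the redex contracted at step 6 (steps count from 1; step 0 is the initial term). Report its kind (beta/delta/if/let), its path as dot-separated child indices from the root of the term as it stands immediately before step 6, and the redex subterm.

Answer: let at 1 : (let p = (\q.q) in (if true then false else false))

Working:
step 0: (((\x.(\y.2)) (\z.(false && z))) (if (let u = (if true then (\v.true) else (\w.w)) in (u true)) then (let p = (\q.q) in (if true then false else false)) else (((\r.(\s.false)) true) (\t.3))))
step 1: [beta@0] ((\y.2) (if (let u = (if true then (\v.true) else (\w.w)) in (u true)) then (let p = (\q.q) in (if true then false else false)) else (((\r.(\s.false)) true) (\t.3))))
step 2: [if@1.0.0] ((\y.2) (if (let u = (\v.true) in (u true)) then (let p = (\q.q) in (if true then false else false)) else (((\r.(\s.false)) true) (\t.3))))
step 3: [let@1.0] ((\y.2) (if ((\v.true) true) then (let p = (\q.q) in (if true then false else false)) else (((\r.(\s.false)) true) (\t.3))))
step 4: [beta@1.0] ((\y.2) (if true then (let p = (\q.q) in (if true then false else false)) else (((\r.(\s.false)) true) (\t.3))))
step 5: [if@1] ((\y.2) (let p = (\q.q) in (if true then false else false)))
step 6: [let@1] ((\y.2) (if true then false else false))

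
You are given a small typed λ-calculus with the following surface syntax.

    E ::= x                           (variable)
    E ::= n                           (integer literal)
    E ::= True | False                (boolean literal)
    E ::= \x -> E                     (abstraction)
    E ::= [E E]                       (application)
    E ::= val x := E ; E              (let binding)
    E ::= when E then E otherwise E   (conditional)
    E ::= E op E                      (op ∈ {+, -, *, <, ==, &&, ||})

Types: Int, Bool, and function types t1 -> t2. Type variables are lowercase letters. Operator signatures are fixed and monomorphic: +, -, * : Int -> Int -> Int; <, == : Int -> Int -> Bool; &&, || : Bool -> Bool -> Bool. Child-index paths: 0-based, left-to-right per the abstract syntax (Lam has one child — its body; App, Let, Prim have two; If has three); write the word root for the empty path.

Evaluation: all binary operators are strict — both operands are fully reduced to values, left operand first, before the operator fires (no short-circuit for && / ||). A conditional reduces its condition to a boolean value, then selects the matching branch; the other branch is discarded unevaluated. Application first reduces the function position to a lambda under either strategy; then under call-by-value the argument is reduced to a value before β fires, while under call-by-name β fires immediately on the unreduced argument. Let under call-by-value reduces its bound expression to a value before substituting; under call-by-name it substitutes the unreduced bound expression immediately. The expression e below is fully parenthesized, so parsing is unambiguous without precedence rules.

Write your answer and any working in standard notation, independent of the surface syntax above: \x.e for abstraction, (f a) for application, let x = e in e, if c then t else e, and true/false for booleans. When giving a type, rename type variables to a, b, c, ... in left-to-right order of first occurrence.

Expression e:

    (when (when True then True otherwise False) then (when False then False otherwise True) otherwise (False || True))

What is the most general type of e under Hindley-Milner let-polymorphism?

Working:
  unify Bool ~ Bool
  unify Bool ~ Bool
  unify Bool ~ Bool
  unify Bool ~ Bool
  unify Bool ~ Bool
  unify Bool ~ Bool
  unify Bool ~ Bool
  unify Bool ~ Bool

Answer: Bool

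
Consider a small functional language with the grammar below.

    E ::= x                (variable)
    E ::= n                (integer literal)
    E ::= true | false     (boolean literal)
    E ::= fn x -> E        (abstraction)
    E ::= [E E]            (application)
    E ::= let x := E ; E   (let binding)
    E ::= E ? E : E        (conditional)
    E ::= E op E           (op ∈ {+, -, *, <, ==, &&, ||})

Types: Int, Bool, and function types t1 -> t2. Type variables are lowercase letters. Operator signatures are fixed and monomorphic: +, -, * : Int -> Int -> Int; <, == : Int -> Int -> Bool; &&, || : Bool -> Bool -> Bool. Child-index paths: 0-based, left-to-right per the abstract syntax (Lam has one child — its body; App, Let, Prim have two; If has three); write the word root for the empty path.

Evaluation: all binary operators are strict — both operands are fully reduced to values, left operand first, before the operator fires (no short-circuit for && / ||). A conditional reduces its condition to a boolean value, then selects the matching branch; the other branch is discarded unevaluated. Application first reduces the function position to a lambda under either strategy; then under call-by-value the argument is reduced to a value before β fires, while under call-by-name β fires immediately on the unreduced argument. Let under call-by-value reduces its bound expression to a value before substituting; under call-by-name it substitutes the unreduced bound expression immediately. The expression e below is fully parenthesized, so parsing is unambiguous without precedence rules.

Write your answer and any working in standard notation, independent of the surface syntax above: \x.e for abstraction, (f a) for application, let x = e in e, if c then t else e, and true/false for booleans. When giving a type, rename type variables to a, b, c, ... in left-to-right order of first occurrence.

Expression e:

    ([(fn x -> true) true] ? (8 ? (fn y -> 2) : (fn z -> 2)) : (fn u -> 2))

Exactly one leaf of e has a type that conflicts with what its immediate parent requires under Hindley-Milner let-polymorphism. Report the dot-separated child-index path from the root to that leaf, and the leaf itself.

Answer: 1.0 : 8

Trace:
\x._ : a -> Bool
  unify a -> Bool ~ Bool -> b
  unify a ~ Bool
  unify Bool ~ b
_ _ : Bool
  unify Bool ~ Bool
  unify Int ~ Bool
  FAIL: mismatch Int ~ Bool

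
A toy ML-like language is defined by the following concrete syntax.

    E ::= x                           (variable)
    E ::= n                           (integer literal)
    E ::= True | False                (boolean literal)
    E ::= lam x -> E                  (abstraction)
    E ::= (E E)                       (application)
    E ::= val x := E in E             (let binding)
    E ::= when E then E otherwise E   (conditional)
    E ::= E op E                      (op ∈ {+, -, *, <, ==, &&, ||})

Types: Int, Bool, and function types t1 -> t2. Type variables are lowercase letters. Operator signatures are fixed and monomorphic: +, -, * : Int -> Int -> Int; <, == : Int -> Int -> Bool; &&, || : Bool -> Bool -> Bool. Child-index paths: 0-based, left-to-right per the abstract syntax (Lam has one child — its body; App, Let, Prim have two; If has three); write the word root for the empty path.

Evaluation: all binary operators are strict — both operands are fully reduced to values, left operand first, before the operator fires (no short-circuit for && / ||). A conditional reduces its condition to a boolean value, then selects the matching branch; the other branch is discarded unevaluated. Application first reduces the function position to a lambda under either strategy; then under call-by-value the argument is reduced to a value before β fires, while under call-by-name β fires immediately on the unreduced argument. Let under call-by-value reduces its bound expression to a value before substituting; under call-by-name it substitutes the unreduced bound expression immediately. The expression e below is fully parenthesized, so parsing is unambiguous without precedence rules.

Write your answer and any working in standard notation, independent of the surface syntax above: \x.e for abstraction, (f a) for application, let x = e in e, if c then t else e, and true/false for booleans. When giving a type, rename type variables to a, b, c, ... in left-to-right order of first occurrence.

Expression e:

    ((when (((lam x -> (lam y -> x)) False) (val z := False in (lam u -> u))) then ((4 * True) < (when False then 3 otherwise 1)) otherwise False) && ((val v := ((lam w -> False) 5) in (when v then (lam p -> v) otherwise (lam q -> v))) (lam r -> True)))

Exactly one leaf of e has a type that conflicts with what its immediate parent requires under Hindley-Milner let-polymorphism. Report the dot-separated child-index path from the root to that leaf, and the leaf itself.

Answer: 0.1.0.1 : true

Trace:
x : a
\y._ : b -> a
\x._ : a -> b -> a
  unify a -> b -> a ~ Bool -> c
  unify a ~ Bool
  unify b -> Bool ~ c
_ _ : b -> Bool
let z : Bool
u : d
\u._ : d -> d
  unify b -> Bool ~ (d -> d) -> e
  unify b ~ d -> d
  unify Bool ~ e
_ _ : Bool
  unify Bool ~ Bool
  unify Int ~ Int
  unify Bool ~ Int
  FAIL: mismatch Bool ~ Int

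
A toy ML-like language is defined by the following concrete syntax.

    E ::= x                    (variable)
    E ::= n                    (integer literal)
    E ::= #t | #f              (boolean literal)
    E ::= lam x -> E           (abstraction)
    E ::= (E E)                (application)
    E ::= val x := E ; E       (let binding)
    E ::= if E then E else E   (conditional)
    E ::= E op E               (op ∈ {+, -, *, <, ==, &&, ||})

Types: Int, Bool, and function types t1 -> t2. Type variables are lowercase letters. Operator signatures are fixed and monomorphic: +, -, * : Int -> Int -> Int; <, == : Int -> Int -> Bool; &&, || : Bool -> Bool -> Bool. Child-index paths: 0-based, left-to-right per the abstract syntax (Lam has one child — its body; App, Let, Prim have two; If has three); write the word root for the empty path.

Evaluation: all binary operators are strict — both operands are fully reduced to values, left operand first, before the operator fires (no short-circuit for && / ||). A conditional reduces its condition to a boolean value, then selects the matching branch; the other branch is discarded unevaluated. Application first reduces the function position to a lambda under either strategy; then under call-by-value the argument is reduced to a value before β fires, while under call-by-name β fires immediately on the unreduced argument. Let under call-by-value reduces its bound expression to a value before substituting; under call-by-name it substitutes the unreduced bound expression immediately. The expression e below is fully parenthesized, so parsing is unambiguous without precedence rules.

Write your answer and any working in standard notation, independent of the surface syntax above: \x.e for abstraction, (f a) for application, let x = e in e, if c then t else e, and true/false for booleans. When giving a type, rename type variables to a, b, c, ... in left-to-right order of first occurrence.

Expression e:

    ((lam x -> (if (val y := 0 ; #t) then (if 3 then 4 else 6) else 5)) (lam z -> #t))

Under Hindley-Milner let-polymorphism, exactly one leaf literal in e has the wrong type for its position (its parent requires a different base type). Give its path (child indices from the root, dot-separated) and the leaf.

Working:
let y : Int
  unify Bool ~ Bool
  unify Int ~ Bool
  FAIL: mismatch Int ~ Bool

Answer: 0.0.1.0 : 3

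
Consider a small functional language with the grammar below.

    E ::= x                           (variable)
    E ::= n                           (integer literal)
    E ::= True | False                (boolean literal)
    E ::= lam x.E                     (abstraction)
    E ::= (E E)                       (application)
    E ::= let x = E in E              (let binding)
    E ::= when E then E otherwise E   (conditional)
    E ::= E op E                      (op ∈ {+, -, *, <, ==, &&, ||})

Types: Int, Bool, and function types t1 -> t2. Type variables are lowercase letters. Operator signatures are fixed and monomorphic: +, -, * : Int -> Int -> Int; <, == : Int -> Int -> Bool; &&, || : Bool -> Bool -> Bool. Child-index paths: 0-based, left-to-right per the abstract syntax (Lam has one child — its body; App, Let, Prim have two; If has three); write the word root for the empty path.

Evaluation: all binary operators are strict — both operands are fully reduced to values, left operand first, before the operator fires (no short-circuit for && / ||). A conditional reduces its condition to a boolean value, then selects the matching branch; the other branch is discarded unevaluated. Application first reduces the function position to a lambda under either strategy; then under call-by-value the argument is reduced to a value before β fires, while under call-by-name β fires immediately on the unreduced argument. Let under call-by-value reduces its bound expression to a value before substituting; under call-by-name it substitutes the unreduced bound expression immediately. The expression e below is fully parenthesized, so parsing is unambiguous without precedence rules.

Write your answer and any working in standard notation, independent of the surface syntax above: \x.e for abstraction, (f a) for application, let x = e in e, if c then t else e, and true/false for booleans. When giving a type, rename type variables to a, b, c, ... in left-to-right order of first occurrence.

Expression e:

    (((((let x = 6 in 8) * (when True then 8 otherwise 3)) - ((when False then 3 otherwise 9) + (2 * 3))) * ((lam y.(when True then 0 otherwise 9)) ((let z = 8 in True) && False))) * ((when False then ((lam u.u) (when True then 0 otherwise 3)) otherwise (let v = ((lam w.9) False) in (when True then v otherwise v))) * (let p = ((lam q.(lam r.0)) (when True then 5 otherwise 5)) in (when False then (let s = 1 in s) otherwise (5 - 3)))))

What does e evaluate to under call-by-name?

Answer: 0

Derivation:
step 0: (((((let x = 6 in 8) * (if true then 8 else 3)) - ((if false then 3 else 9) + (2 * 3))) * ((\y.(if true then 0 else 9)) ((let z = 8 in true) && false))) * ((if false then ((\u.u) (if true then 0 else 3)) else (let v = ((\w.9) false) in (if true then v else v))) * (let p = ((\q.(\r.0)) (if true then 5 else 5)) in (if false then (let s = 1 in s) else (5 - 3)))))
step 1: [let@0.0.0.0] ((((8 * (if true then 8 else 3)) - ((if false then 3 else 9) + (2 * 3))) * ((\y.(if true then 0 else 9)) ((let z = 8 in true) && false))) * ((if false then ((\u.u) (if true then 0 else 3)) else (let v = ((\w.9) false) in (if true then v else v))) * (let p = ((\q.(\r.0)) (if true then 5 else 5)) in (if false then (let s = 1 in s) else (5 - 3)))))
step 2: [if@0.0.0.1] ((((8 * 8) - ((if false then 3 else 9) + (2 * 3))) * ((\y.(if true then 0 else 9)) ((let z = 8 in true) && false))) * ((if false then ((\u.u) (if true then 0 else 3)) else (let v = ((\w.9) false) in (if true then v else v))) * (let p = ((\q.(\r.0)) (if true then 5 else 5)) in (if false then (let s = 1 in s) else (5 - 3)))))
step 3: [delta@0.0.0] (((64 - ((if false then 3 else 9) + (2 * 3))) * ((\y.(if true then 0 else 9)) ((let z = 8 in true) && false))) * ((if false then ((\u.u) (if true then 0 else 3)) else (let v = ((\w.9) false) in (if true then v else v))) * (let p = ((\q.(\r.0)) (if true then 5 else 5)) in (if false then (let s = 1 in s) else (5 - 3)))))
step 4: [if@0.0.1.0] (((64 - (9 + (2 * 3))) * ((\y.(if true then 0 else 9)) ((let z = 8 in true) && false))) * ((if false then ((\u.u) (if true then 0 else 3)) else (let v = ((\w.9) false) in (if true then v else v))) * (let p = ((\q.(\r.0)) (if true then 5 else 5)) in (if false then (let s = 1 in s) else (5 - 3)))))
step 5: [delta@0.0.1.1] (((64 - (9 + 6)) * ((\y.(if true then 0 else 9)) ((let z = 8 in true) && false))) * ((if false then ((\u.u) (if true then 0 else 3)) else (let v = ((\w.9) false) in (if true then v else v))) * (let p = ((\q.(\r.0)) (if true then 5 else 5)) in (if false then (let s = 1 in s) else (5 - 3)))))
step 6: [delta@0.0.1] (((64 - 15) * ((\y.(if true then 0 else 9)) ((let z = 8 in true) && false))) * ((if false then ((\u.u) (if true then 0 else 3)) else (let v = ((\w.9) false) in (if true then v else v))) * (let p = ((\q.(\r.0)) (if true then 5 else 5)) in (if false then (let s = 1 in s) else (5 - 3)))))
step 7: [delta@0.0] ((49 * ((\y.(if true then 0 else 9)) ((let z = 8 in true) && false))) * ((if false then ((\u.u) (if true then 0 else 3)) else (let v = ((\w.9) false) in (if true then v else v))) * (let p = ((\q.(\r.0)) (if true then 5 else 5)) in (if false then (let s = 1 in s) else (5 - 3)))))
step 8: [beta@0.1] ((49 * (if true then 0 else 9)) * ((if false then ((\u.u) (if true then 0 else 3)) else (let v = ((\w.9) false) in (if true then v else v))) * (let p = ((\q.(\r.0)) (if true then 5 else 5)) in (if false then (let s = 1 in s) else (5 - 3)))))
step 9: [if@0.1] ((49 * 0) * ((if false then ((\u.u) (if true then 0 else 3)) else (let v = ((\w.9) false) in (if true then v else v))) * (let p = ((\q.(\r.0)) (if true then 5 else 5)) in (if false then (let s = 1 in s) else (5 - 3)))))
step 10: [delta@0] (0 * ((if false then ((\u.u) (if true then 0 else 3)) else (let v = ((\w.9) false) in (if true then v else v))) * (let p = ((\q.(\r.0)) (if true then 5 else 5)) in (if false then (let s = 1 in s) else (5 - 3)))))
step 11: [if@1.0] (0 * ((let v = ((\w.9) false) in (if true then v else v)) * (let p = ((\q.(\r.0)) (if true then 5 else 5)) in (if false then (let s = 1 in s) else (5 - 3)))))
step 12: [let@1.0] (0 * ((if true then ((\w.9) false) else ((\w.9) false)) * (let p = ((\q.(\r.0)) (if true then 5 else 5)) in (if false then (let s = 1 in s) else (5 - 3)))))
step 13: [if@1.0] (0 * (((\w.9) false) * (let p = ((\q.(\r.0)) (if true then 5 else 5)) in (if false then (let s = 1 in s) else (5 - 3)))))
step 14: [beta@1.0] (0 * (9 * (let p = ((\q.(\r.0)) (if true then 5 else 5)) in (if false then (let s = 1 in s) else (5 - 3)))))
step 15: [let@1.1] (0 * (9 * (if false then (let s = 1 in s) else (5 - 3))))
step 16: [if@1.1] (0 * (9 * (5 - 3)))
step 17: [delta@1.1] (0 * (9 * 2))
step 18: [delta@1] (0 * 18)
step 19: [delta@root] 0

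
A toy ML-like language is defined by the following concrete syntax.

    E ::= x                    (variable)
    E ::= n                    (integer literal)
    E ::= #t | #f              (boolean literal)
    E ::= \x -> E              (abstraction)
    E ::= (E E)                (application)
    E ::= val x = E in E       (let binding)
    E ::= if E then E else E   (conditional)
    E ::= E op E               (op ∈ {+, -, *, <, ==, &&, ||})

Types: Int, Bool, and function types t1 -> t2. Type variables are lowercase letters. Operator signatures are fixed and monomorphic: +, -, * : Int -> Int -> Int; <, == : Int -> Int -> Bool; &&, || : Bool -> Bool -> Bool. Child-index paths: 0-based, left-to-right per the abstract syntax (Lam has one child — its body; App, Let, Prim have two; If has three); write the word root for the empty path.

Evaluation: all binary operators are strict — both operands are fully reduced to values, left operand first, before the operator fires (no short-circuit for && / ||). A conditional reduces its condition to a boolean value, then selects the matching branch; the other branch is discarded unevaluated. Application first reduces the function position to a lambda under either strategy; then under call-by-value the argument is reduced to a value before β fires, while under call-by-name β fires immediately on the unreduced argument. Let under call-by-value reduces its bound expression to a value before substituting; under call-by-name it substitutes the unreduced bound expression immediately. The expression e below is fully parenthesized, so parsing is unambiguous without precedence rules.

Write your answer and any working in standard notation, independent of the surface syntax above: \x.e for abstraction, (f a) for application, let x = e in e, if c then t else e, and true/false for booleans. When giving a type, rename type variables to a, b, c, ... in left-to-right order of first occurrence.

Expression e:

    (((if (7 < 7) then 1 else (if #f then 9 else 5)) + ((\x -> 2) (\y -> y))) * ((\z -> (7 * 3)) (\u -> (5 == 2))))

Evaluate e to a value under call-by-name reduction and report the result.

Working:
step 0: (((if (7 < 7) then 1 else (if false then 9 else 5)) + ((\x.2) (\y.y))) * ((\z.(7 * 3)) (\u.(5 == 2))))
step 1: [delta@0.0.0] (((if false then 1 else (if false then 9 else 5)) + ((\x.2) (\y.y))) * ((\z.(7 * 3)) (\u.(5 == 2))))
step 2: [if@0.0] (((if false then 9 else 5) + ((\x.2) (\y.y))) * ((\z.(7 * 3)) (\u.(5 == 2))))
step 3: [if@0.0] ((5 + ((\x.2) (\y.y))) * ((\z.(7 * 3)) (\u.(5 == 2))))
step 4: [beta@0.1] ((5 + 2) * ((\z.(7 * 3)) (\u.(5 == 2))))
step 5: [delta@0] (7 * ((\z.(7 * 3)) (\u.(5 == 2))))
step 6: [beta@1] (7 * (7 * 3))
step 7: [delta@1] (7 * 21)
step 8: [delta@root] 147

Answer: 147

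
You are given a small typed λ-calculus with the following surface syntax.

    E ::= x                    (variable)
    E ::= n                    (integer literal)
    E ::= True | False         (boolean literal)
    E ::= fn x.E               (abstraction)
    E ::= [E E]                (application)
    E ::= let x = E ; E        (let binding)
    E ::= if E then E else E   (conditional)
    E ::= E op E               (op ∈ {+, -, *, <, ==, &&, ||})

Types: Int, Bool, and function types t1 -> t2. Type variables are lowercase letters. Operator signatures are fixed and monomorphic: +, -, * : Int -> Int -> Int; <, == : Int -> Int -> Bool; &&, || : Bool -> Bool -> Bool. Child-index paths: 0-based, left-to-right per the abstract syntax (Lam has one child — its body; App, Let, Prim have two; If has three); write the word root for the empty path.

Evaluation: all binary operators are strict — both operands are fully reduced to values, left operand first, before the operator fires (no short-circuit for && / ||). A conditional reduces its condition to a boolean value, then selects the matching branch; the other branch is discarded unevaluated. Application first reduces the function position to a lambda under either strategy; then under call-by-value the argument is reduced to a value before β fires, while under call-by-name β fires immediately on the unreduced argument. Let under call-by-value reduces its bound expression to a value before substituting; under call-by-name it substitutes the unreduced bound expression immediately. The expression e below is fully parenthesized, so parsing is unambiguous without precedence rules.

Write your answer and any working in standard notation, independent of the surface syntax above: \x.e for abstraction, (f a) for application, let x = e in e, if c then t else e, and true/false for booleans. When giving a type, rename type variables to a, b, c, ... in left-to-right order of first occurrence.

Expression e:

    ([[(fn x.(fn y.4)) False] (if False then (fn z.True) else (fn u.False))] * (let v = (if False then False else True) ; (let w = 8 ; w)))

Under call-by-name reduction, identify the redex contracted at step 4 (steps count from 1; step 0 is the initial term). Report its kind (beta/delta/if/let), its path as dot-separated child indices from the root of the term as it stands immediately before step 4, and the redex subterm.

Answer: let at 1 : (let w = 8 in w)

Derivation:
step 0: ((((\x.(\y.4)) false) (if false then (\z.true) else (\u.false))) * (let v = (if false then false else true) in (let w = 8 in w)))
step 1: [beta@0.0] (((\y.4) (if false then (\z.true) else (\u.false))) * (let v = (if false then false else true) in (let w = 8 in w)))
step 2: [beta@0] (4 * (let v = (if false then false else true) in (let w = 8 in w)))
step 3: [let@1] (4 * (let w = 8 in w))
step 4: [let@1] (4 * 8)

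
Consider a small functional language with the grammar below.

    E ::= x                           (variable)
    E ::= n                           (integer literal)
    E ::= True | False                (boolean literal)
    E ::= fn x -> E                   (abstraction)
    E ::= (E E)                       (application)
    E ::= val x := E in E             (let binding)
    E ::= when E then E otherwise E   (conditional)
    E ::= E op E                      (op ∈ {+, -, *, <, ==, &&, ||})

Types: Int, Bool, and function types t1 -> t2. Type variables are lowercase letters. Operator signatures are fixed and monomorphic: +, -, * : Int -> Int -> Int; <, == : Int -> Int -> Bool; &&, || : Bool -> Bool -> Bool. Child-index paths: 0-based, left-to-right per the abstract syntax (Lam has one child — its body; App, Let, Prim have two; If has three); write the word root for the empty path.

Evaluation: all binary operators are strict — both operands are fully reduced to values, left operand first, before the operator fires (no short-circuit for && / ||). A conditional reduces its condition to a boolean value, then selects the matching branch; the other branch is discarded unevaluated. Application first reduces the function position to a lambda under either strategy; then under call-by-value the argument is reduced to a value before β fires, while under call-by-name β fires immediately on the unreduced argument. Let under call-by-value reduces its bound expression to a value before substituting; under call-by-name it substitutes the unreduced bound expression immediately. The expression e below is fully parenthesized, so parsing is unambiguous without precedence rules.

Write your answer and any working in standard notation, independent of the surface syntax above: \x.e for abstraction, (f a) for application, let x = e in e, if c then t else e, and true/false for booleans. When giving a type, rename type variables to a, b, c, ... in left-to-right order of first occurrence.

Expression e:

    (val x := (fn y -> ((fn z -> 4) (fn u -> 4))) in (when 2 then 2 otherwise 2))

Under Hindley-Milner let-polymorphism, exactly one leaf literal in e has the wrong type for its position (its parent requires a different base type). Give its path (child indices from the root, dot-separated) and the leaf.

Working:
\z._ : b -> Int
\u._ : c -> Int
  unify b -> Int ~ (c -> Int) -> d
  unify b ~ c -> Int
  unify Int ~ d
_ _ : Int
\y._ : a -> Int
let x : forall. a -> Int
  unify Int ~ Bool
  FAIL: mismatch Int ~ Bool

Answer: 1.0 : 2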